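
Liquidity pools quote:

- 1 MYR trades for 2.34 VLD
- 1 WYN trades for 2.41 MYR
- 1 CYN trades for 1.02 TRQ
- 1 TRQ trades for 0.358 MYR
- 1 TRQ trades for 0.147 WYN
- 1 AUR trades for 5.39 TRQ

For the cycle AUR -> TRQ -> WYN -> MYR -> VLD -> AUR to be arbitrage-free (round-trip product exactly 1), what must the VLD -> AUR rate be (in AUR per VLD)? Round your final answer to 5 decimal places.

0.22380

Known legs of the cycle: 5.39 × 0.147 × 2.41 × 2.34 = 4.468265802
For no arbitrage the full-cycle product must be 1, so the missing rate is 1 / 4.468265802 ≈ 0.2238005.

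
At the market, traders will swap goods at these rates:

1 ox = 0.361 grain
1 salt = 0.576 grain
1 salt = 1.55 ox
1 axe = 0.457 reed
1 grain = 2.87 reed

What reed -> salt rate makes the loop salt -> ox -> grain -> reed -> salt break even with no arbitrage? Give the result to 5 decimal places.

0.62270

Known legs of the cycle: 1.55 × 0.361 × 2.87 = 1.6059085
For no arbitrage the full-cycle product must be 1, so the missing rate is 1 / 1.6059085 ≈ 0.6227005.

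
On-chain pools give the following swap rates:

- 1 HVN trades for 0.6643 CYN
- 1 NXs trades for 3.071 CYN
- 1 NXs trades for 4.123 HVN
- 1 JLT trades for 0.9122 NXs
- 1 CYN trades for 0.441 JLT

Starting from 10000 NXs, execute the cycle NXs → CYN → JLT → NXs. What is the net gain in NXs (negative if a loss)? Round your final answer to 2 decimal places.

10000 NXs × 3.071 = 30710 CYN
30710 CYN × 0.441 = 13543.11 JLT
13543.11 JLT × 0.9122 = 12354.024942 NXs
Net change: 12354.024942 − 10000 = 2354.024942 NXs

2354.02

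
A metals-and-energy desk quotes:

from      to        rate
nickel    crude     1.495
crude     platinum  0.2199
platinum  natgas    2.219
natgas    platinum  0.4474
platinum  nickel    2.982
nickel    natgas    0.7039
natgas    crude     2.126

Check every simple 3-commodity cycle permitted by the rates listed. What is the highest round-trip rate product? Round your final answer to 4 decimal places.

crude→platinum→natgas→crude: 0.2199 × 2.219 × 2.126 = 1.03740
crude→platinum→nickel→crude: 0.2199 × 2.982 × 1.495 = 0.98033
platinum→nickel→natgas→platinum: 2.982 × 0.7039 × 0.4474 = 0.93911
Maximum is crude→platinum→natgas→crude at 1.0374; arbitrage exists.

1.0374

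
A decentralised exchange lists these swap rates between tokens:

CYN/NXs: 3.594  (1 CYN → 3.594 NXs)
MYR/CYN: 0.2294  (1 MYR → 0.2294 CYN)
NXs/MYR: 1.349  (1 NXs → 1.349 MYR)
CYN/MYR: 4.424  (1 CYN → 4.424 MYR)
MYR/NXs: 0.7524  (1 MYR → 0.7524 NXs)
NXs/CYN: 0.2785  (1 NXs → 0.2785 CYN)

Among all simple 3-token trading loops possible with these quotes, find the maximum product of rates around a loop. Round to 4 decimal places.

NXs→MYR→CYN→NXs: 1.349 × 0.2294 × 3.594 = 1.11220
NXs→CYN→MYR→NXs: 0.2785 × 4.424 × 0.7524 = 0.92702
Maximum is NXs→MYR→CYN→NXs at 1.1122; arbitrage exists.

1.1122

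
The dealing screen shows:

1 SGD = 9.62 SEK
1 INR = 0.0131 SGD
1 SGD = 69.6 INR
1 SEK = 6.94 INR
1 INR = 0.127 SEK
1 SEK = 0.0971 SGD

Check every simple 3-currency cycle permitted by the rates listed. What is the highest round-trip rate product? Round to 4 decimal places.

INR→SGD→SEK→INR: 0.0131 × 9.62 × 6.94 = 0.87459
INR→SEK→SGD→INR: 0.127 × 0.0971 × 69.6 = 0.85829
Maximum is INR→SGD→SEK→INR at 0.8746; no arbitrage — every cycle loses value.

0.8746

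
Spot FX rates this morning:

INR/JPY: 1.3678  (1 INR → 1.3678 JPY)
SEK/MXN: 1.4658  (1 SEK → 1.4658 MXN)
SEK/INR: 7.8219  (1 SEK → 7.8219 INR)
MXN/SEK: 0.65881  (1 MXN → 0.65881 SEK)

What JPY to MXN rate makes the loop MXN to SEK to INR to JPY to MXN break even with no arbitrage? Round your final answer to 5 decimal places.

Known legs of the cycle: 0.65881 × 7.8219 × 1.3678 = 7.0484730153642
For no arbitrage the full-cycle product must be 1, so the missing rate is 1 / 7.0484730153642 ≈ 0.1418747.

0.14187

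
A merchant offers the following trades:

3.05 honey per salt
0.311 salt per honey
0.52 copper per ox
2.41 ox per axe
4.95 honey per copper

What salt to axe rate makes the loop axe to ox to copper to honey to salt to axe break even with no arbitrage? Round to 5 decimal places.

Known legs of the cycle: 2.41 × 0.52 × 4.95 × 0.311 = 1.92923874
For no arbitrage the full-cycle product must be 1, so the missing rate is 1 / 1.92923874 ≈ 0.5183392.

0.51834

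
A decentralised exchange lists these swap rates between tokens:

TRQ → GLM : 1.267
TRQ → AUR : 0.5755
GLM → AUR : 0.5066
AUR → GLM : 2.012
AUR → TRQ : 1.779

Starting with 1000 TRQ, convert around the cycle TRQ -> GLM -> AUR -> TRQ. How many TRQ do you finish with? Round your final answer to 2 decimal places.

1141.87

1000 TRQ × 1.267 = 1267 GLM
1267 GLM × 0.5066 = 641.8622 AUR
641.8622 AUR × 1.779 = 1141.8728538 TRQ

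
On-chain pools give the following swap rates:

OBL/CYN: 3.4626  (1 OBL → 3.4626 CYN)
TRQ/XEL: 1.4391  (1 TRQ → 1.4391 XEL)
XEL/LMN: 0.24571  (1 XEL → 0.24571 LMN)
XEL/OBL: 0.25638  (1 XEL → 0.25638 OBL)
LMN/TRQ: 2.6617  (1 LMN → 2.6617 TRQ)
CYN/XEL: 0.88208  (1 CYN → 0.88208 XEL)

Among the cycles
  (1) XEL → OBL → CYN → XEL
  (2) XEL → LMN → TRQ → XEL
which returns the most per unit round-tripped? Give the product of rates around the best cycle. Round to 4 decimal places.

0.9412

(1) 0.25638 × 3.4626 × 0.88208 = 0.78306
(2) 0.24571 × 2.6617 × 1.4391 = 0.94118
Highest is cycle (2) at 0.9412 (≤1, no arbitrage).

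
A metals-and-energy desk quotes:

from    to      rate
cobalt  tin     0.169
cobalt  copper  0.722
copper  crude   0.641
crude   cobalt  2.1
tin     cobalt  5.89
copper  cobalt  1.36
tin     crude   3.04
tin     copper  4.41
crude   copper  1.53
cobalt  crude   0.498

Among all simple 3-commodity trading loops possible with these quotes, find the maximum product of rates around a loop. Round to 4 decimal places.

1.0789

crude→cobalt→tin→crude: 2.1 × 0.169 × 3.04 = 1.07890
crude→copper→cobalt→crude: 1.53 × 1.36 × 0.498 = 1.03624
copper→cobalt→tin→copper: 1.36 × 0.169 × 4.41 = 1.01359
crude→cobalt→copper→crude: 2.1 × 0.722 × 0.641 = 0.97188
Maximum is crude→cobalt→tin→crude at 1.0789; arbitrage exists.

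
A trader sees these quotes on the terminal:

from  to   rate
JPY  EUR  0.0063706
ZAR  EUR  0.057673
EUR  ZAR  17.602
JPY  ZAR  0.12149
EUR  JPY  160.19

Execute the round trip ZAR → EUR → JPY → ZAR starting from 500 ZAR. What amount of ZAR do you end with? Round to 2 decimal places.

561.20

500 ZAR × 0.057673 = 28.8365 EUR
28.8365 EUR × 160.19 = 4619.318935 JPY
4619.318935 JPY × 0.12149 = 561.20105741315 ZAR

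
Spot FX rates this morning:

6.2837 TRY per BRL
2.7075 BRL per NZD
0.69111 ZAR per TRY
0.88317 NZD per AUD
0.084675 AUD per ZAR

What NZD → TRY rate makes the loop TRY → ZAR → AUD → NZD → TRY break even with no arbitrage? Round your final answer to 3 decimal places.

Known legs of the cycle: 0.69111 × 0.084675 × 0.88317 = 0.0516828781134225
For no arbitrage the full-cycle product must be 1, so the missing rate is 1 / 0.0516828781134225 ≈ 19.34877.

19.349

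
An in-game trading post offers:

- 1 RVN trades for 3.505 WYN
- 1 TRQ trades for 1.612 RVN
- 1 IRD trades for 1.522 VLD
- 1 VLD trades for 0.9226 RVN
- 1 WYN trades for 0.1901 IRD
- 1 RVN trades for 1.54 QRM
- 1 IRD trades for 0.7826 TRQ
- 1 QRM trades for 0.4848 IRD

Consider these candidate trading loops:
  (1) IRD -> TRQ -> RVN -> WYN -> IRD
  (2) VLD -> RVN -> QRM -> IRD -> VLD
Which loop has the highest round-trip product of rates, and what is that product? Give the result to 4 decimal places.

1.0484

(1) 0.7826 × 1.612 × 3.505 × 0.1901 = 0.84057
(2) 0.9226 × 1.54 × 0.4848 × 1.522 = 1.04836
Highest is cycle (2) at 1.0484 (>1, arbitrage).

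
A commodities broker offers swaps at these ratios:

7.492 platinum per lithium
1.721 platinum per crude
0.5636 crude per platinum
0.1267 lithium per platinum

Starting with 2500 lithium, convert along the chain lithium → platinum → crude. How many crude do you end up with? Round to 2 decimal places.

10556.23

2500 lithium × 7.492 = 18730 platinum
18730 platinum × 0.5636 = 10556.228 crude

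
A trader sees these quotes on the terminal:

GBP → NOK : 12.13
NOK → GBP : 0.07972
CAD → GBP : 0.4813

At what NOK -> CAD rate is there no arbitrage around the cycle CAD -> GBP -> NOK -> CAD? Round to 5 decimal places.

0.17129

Known legs of the cycle: 0.4813 × 12.13 = 5.838169
For no arbitrage the full-cycle product must be 1, so the missing rate is 1 / 5.838169 ≈ 0.1712866.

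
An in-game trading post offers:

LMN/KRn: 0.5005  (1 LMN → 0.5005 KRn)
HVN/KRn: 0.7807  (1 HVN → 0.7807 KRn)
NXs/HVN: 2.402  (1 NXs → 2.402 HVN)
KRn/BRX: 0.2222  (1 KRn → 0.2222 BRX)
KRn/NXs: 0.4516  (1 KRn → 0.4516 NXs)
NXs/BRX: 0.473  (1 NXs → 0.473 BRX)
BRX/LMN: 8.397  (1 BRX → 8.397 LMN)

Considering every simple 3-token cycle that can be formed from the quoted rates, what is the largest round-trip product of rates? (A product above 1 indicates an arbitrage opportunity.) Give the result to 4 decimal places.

KRn→BRX→LMN→KRn: 0.2222 × 8.397 × 0.5005 = 0.93384
KRn→NXs→HVN→KRn: 0.4516 × 2.402 × 0.7807 = 0.84686
Maximum is KRn→BRX→LMN→KRn at 0.9338; no arbitrage — every cycle loses value.

0.9338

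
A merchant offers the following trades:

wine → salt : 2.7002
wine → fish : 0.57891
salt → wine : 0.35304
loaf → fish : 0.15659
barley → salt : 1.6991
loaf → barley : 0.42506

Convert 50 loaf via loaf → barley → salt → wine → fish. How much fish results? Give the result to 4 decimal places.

50 loaf × 0.42506 = 21.253 barley
21.253 barley × 1.6991 = 36.1109723 salt
36.1109723 salt × 0.35304 = 12.748617660792 wine
12.748617660792 wine × 0.57891 = 7.38030225000909672 fish

7.3803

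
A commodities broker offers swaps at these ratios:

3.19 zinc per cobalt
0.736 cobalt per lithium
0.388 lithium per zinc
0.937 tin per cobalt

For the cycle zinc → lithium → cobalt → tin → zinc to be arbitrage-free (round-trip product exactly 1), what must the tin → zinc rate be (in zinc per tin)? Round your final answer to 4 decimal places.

Known legs of the cycle: 0.388 × 0.736 × 0.937 = 0.267577216
For no arbitrage the full-cycle product must be 1, so the missing rate is 1 / 0.267577216 ≈ 3.737239.

3.7372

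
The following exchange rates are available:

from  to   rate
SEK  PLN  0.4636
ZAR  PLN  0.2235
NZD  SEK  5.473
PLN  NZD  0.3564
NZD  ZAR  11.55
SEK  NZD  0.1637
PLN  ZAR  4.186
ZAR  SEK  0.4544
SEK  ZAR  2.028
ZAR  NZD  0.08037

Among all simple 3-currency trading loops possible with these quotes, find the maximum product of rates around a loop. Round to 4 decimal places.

0.9200

NZD→ZAR→PLN→NZD: 11.55 × 0.2235 × 0.3564 = 0.92002
NZD→SEK→PLN→NZD: 5.473 × 0.4636 × 0.3564 = 0.90429
NZD→SEK→ZAR→NZD: 5.473 × 2.028 × 0.08037 = 0.89205
PLN→ZAR→SEK→PLN: 4.186 × 0.4544 × 0.4636 = 0.88182
NZD→ZAR→SEK→NZD: 11.55 × 0.4544 × 0.1637 = 0.85915
Maximum is NZD→ZAR→PLN→NZD at 0.9200; no arbitrage — every cycle loses value.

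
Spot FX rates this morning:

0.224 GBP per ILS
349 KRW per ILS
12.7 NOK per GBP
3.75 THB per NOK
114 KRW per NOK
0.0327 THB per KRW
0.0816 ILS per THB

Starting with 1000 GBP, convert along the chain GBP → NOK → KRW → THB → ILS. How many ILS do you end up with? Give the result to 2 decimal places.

3863.19

1000 GBP × 12.7 = 12700 NOK
12700 NOK × 114 = 1447800 KRW
1447800 KRW × 0.0327 = 47343.06 THB
47343.06 THB × 0.0816 = 3863.193696 ILS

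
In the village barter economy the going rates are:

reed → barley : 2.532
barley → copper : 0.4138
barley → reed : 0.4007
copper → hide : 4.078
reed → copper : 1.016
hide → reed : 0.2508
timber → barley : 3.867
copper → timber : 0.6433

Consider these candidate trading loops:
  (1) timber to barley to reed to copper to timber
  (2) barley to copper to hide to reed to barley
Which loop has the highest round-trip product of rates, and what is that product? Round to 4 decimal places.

(1) 3.867 × 0.4007 × 1.016 × 0.6433 = 1.01275
(2) 0.4138 × 4.078 × 0.2508 × 2.532 = 1.07159
Highest is cycle (2) at 1.0716 (>1, arbitrage).

1.0716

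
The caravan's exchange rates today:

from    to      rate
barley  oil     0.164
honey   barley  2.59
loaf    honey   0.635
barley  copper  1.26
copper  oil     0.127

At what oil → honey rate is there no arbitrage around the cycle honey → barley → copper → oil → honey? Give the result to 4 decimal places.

Known legs of the cycle: 2.59 × 1.26 × 0.127 = 0.4144518
For no arbitrage the full-cycle product must be 1, so the missing rate is 1 / 0.4144518 ≈ 2.412826.

2.4128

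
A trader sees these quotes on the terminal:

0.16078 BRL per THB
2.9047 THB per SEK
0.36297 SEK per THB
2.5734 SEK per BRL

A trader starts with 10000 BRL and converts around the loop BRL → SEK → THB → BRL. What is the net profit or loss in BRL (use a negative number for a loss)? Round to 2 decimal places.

2018.23

10000 BRL × 2.5734 = 25734 SEK
25734 SEK × 2.9047 = 74749.5498 THB
74749.5498 THB × 0.16078 = 12018.232616844 BRL
Net change: 12018.232616844 − 10000 = 2018.232616844 BRL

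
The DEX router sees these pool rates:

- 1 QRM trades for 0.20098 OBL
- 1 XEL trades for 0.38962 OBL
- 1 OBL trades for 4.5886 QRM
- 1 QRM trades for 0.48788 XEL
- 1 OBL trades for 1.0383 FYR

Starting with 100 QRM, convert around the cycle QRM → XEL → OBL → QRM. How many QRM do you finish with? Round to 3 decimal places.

100 QRM × 0.48788 = 48.788 XEL
48.788 XEL × 0.38962 = 19.00878056 OBL
19.00878056 OBL × 4.5886 = 87.223690477616 QRM

87.224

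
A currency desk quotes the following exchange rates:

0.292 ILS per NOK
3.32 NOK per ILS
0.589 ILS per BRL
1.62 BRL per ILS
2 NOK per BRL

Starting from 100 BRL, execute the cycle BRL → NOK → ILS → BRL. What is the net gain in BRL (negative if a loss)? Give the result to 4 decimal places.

-5.3920

100 BRL × 2 = 200 NOK
200 NOK × 0.292 = 58.4 ILS
58.4 ILS × 1.62 = 94.608 BRL
Net change: 94.608 − 100 = -5.392 BRL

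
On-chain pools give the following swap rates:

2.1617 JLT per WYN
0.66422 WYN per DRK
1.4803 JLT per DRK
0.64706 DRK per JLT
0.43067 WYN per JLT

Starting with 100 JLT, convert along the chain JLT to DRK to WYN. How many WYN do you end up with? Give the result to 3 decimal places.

42.979

100 JLT × 0.64706 = 64.706 DRK
64.706 DRK × 0.66422 = 42.97901932 WYN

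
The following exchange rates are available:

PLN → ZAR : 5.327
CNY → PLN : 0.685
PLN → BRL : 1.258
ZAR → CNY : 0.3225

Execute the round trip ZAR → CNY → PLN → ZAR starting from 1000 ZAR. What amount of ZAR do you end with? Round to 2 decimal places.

1000 ZAR × 0.3225 = 322.5 CNY
322.5 CNY × 0.685 = 220.9125 PLN
220.9125 PLN × 5.327 = 1176.8008875 ZAR

1176.80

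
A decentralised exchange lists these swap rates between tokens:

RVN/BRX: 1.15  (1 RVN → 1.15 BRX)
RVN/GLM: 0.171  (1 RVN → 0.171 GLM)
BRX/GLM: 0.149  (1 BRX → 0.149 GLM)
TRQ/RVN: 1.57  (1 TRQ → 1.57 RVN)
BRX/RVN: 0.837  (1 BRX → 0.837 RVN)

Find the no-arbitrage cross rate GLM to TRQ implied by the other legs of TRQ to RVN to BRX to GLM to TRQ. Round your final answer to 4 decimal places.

3.7172

Known legs of the cycle: 1.57 × 1.15 × 0.149 = 0.2690195
For no arbitrage the full-cycle product must be 1, so the missing rate is 1 / 0.2690195 ≈ 3.717203.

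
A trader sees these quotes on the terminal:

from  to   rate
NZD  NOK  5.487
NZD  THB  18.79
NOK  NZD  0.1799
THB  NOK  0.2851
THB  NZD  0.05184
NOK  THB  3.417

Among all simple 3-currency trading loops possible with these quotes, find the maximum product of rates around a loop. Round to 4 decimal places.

0.9720

NOK→THB→NZD→NOK: 3.417 × 0.05184 × 5.487 = 0.97195
NOK→NZD→THB→NOK: 0.1799 × 18.79 × 0.2851 = 0.96373
Maximum is NOK→THB→NZD→NOK at 0.9720; no arbitrage — every cycle loses value.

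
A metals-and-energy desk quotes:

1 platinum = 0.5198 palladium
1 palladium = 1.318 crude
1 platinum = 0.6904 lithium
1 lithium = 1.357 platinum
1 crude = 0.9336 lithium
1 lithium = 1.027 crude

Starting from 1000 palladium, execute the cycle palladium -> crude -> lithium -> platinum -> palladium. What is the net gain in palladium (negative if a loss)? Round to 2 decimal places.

-132.05

1000 palladium × 1.318 = 1318 crude
1318 crude × 0.9336 = 1230.4848 lithium
1230.4848 lithium × 1.357 = 1669.7678736 platinum
1669.7678736 platinum × 0.5198 = 867.94534069728 palladium
Net change: 867.94534069728 − 1000 = -132.05465930272 palladium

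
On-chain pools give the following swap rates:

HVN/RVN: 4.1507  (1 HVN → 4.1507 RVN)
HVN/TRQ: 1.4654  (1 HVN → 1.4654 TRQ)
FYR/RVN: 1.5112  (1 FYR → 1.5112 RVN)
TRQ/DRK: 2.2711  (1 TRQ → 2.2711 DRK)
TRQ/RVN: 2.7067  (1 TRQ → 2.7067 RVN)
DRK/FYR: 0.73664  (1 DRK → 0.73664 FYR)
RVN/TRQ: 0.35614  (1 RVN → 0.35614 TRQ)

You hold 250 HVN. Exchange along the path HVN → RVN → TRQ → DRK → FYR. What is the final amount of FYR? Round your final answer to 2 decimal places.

250 HVN × 4.1507 = 1037.675 RVN
1037.675 RVN × 0.35614 = 369.5575745 TRQ
369.5575745 TRQ × 2.2711 = 839.30220744695 DRK
839.30220744695 DRK × 0.73664 = 618.263578093721248 FYR

618.26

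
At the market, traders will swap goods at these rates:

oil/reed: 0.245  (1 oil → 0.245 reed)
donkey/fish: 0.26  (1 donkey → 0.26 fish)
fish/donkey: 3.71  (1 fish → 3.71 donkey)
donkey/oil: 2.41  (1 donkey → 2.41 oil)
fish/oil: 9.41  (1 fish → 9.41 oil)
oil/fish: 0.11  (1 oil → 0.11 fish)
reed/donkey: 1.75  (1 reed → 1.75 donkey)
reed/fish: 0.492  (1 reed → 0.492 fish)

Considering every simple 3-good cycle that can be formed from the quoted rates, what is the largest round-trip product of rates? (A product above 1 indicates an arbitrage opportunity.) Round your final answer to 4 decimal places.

1.1343

reed→fish→oil→reed: 0.492 × 9.41 × 0.245 = 1.13428
donkey→oil→reed→donkey: 2.41 × 0.245 × 1.75 = 1.03329
donkey→oil→fish→donkey: 2.41 × 0.11 × 3.71 = 0.98352
Maximum is reed→fish→oil→reed at 1.1343; arbitrage exists.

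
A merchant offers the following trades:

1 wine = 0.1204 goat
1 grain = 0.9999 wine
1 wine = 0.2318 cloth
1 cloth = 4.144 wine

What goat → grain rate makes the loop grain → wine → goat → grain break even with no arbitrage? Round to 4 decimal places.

8.3065

Known legs of the cycle: 0.9999 × 0.1204 = 0.12038796
For no arbitrage the full-cycle product must be 1, so the missing rate is 1 / 0.12038796 ≈ 8.306478.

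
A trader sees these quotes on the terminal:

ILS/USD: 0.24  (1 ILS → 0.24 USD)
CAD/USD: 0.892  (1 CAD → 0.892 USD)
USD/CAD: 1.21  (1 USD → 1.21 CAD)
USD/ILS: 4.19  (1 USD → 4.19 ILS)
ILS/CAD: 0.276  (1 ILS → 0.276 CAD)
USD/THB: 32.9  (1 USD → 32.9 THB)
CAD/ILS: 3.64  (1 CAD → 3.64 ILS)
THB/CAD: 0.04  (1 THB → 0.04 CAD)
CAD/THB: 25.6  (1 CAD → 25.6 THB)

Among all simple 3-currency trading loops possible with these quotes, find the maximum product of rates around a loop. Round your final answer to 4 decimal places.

1.1739

USD→THB→CAD→USD: 32.9 × 0.04 × 0.892 = 1.17387
ILS→USD→CAD→ILS: 0.24 × 1.21 × 3.64 = 1.05706
ILS→CAD→USD→ILS: 0.276 × 0.892 × 4.19 = 1.03154
Maximum is USD→THB→CAD→USD at 1.1739; arbitrage exists.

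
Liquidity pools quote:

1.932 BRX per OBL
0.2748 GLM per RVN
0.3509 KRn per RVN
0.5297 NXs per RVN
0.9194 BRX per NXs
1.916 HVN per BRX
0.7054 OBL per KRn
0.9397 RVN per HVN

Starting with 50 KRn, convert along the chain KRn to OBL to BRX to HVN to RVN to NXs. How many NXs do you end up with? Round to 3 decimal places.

50 KRn × 0.7054 = 35.27 OBL
35.27 OBL × 1.932 = 68.14164 BRX
68.14164 BRX × 1.916 = 130.55938224 HVN
130.55938224 HVN × 0.9397 = 122.686651490928 RVN
122.686651490928 RVN × 0.5297 = 64.9871192947445616 NXs

64.987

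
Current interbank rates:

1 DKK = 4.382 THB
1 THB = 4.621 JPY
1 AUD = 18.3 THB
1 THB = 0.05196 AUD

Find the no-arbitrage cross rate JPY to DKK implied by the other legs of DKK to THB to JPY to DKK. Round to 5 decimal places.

0.04938

Known legs of the cycle: 4.382 × 4.621 = 20.249222
For no arbitrage the full-cycle product must be 1, so the missing rate is 1 / 20.249222 ≈ 0.0493846.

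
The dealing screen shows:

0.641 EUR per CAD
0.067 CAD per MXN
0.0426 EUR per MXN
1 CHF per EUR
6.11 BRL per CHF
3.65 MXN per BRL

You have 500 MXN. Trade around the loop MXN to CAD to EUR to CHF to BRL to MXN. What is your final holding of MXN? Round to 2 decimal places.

500 MXN × 0.067 = 33.5 CAD
33.5 CAD × 0.641 = 21.4735 EUR
21.4735 EUR × 1 = 21.4735 CHF
21.4735 CHF × 6.11 = 131.203085 BRL
131.203085 BRL × 3.65 = 478.89126025 MXN

478.89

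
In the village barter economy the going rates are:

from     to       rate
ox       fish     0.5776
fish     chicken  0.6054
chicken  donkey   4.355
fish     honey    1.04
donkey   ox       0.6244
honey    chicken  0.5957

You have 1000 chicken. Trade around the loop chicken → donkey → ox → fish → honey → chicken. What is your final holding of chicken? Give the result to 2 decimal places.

1000 chicken × 4.355 = 4355 donkey
4355 donkey × 0.6244 = 2719.262 ox
2719.262 ox × 0.5776 = 1570.6457312 fish
1570.6457312 fish × 1.04 = 1633.471560448 honey
1633.471560448 honey × 0.5957 = 973.0590085588736 chicken

973.06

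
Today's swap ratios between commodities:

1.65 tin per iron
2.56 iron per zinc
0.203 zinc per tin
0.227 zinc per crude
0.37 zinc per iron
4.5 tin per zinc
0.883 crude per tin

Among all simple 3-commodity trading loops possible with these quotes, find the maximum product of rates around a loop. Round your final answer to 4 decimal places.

crude→zinc→tin→crude: 0.227 × 4.5 × 0.883 = 0.90198
iron→tin→zinc→iron: 1.65 × 0.203 × 2.56 = 0.85747
Maximum is crude→zinc→tin→crude at 0.9020; no arbitrage — every cycle loses value.

0.9020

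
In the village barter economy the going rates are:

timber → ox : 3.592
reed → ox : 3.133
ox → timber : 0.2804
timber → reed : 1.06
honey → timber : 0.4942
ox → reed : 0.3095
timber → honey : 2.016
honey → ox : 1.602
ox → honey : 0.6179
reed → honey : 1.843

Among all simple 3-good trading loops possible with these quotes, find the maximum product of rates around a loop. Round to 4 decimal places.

ox→honey→timber→ox: 0.6179 × 0.4942 × 3.592 = 1.09688
reed→honey→timber→reed: 1.843 × 0.4942 × 1.06 = 0.96546
ox→timber→reed→ox: 0.2804 × 1.06 × 3.133 = 0.93120
ox→reed→honey→ox: 0.3095 × 1.843 × 1.602 = 0.91379
ox→timber→honey→ox: 0.2804 × 2.016 × 1.602 = 0.90559
Maximum is ox→honey→timber→ox at 1.0969; arbitrage exists.

1.0969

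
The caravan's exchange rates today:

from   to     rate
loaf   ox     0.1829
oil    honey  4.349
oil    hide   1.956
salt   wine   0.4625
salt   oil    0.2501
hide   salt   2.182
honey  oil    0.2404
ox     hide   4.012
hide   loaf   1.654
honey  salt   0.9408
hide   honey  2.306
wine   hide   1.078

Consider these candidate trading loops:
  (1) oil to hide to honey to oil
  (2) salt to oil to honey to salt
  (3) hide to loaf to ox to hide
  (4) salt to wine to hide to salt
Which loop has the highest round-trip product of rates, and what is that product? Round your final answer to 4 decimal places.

(1) 1.956 × 2.306 × 0.2404 = 1.08433
(2) 0.2501 × 4.349 × 0.9408 = 1.02329
(3) 1.654 × 0.1829 × 4.012 = 1.21370
(4) 0.4625 × 1.078 × 2.182 = 1.08789
Highest is cycle (3) at 1.2137 (>1, arbitrage).

1.2137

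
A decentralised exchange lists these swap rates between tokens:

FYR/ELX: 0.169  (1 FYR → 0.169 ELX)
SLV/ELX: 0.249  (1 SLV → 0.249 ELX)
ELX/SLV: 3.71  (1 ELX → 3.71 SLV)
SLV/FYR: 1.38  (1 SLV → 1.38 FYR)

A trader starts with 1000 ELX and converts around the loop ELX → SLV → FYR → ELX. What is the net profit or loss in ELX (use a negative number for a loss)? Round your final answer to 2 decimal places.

1000 ELX × 3.71 = 3710 SLV
3710 SLV × 1.38 = 5119.8 FYR
5119.8 FYR × 0.169 = 865.2462 ELX
Net change: 865.2462 − 1000 = -134.7538 ELX

-134.75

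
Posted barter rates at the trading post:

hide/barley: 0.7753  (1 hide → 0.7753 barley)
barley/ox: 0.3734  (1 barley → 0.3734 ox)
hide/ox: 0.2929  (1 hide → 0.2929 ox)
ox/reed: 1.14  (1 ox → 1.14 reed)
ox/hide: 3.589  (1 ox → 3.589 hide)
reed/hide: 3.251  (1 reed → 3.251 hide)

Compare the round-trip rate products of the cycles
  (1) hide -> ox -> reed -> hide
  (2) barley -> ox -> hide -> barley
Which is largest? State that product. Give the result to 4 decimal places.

(1) 0.2929 × 1.14 × 3.251 = 1.08553
(2) 0.3734 × 3.589 × 0.7753 = 1.03900
Highest is cycle (1) at 1.0855 (>1, arbitrage).

1.0855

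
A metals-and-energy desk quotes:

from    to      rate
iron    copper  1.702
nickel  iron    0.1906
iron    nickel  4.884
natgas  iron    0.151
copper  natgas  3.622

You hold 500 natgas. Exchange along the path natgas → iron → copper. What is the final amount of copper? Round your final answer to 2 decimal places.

500 natgas × 0.151 = 75.5 iron
75.5 iron × 1.702 = 128.501 copper

128.50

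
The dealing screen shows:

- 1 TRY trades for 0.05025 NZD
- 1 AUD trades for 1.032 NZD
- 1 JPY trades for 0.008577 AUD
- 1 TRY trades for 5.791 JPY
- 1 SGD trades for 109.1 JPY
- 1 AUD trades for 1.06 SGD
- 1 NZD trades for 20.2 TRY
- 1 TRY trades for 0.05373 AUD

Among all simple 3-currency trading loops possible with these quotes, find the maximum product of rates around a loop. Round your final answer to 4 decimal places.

1.1201

NZD→TRY→AUD→NZD: 20.2 × 0.05373 × 1.032 = 1.12008
SGD→JPY→AUD→SGD: 109.1 × 0.008577 × 1.06 = 0.99190
Maximum is NZD→TRY→AUD→NZD at 1.1201; arbitrage exists.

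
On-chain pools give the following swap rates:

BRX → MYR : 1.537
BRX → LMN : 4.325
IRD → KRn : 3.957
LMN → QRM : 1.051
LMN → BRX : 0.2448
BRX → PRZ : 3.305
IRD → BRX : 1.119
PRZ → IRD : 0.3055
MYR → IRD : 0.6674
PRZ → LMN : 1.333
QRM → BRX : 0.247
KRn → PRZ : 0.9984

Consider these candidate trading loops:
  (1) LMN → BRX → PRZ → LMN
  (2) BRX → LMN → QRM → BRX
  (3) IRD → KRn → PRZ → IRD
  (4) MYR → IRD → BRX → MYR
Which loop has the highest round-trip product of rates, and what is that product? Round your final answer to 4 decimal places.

1.2069

(1) 0.2448 × 3.305 × 1.333 = 1.07848
(2) 4.325 × 1.051 × 0.247 = 1.12276
(3) 3.957 × 0.9984 × 0.3055 = 1.20693
(4) 0.6674 × 1.119 × 1.537 = 1.14786
Highest is cycle (3) at 1.2069 (>1, arbitrage).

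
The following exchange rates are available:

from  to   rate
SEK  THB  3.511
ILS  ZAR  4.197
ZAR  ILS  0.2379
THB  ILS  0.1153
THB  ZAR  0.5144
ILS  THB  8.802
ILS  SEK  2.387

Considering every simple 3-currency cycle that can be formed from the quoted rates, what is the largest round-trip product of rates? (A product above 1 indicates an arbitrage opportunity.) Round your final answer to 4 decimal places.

ILS→THB→ZAR→ILS: 8.802 × 0.5144 × 0.2379 = 1.07715
SEK→THB→ILS→SEK: 3.511 × 0.1153 × 2.387 = 0.96630
Maximum is ILS→THB→ZAR→ILS at 1.0772; arbitrage exists.

1.0772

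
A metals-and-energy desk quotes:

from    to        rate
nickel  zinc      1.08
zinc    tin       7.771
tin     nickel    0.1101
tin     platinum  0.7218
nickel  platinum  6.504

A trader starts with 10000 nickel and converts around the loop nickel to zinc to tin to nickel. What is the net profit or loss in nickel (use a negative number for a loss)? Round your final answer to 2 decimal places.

10000 nickel × 1.08 = 10800 zinc
10800 zinc × 7.771 = 83926.8 tin
83926.8 tin × 0.1101 = 9240.34068 nickel
Net change: 9240.34068 − 10000 = -759.65932 nickel

-759.66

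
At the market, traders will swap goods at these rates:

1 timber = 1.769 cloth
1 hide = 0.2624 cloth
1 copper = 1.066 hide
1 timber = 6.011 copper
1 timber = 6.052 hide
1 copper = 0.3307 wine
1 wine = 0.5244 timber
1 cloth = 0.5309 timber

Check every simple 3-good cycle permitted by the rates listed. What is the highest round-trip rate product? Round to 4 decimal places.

wine→timber→copper→wine: 0.5244 × 6.011 × 0.3307 = 1.04242
cloth→timber→hide→cloth: 0.5309 × 6.052 × 0.2624 = 0.84309
Maximum is wine→timber→copper→wine at 1.0424; arbitrage exists.

1.0424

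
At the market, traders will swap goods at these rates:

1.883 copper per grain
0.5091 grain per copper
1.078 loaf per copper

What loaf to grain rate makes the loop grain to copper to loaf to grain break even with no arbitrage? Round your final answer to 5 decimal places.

Known legs of the cycle: 1.883 × 1.078 = 2.029874
For no arbitrage the full-cycle product must be 1, so the missing rate is 1 / 2.029874 ≈ 0.4926414.

0.49264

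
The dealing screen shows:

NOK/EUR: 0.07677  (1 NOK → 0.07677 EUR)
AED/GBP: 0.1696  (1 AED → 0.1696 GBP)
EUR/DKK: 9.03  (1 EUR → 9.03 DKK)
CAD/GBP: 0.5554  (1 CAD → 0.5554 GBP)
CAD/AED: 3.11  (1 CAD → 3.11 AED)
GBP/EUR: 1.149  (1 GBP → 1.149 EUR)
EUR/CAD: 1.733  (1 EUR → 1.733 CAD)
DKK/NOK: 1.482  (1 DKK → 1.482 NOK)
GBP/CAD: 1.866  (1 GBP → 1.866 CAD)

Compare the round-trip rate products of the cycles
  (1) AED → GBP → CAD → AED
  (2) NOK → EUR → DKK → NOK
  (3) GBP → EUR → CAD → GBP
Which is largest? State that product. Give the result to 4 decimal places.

(1) 0.1696 × 1.866 × 3.11 = 0.98423
(2) 0.07677 × 9.03 × 1.482 = 1.02737
(3) 1.149 × 1.733 × 0.5554 = 1.10592
Highest is cycle (3) at 1.1059 (>1, arbitrage).

1.1059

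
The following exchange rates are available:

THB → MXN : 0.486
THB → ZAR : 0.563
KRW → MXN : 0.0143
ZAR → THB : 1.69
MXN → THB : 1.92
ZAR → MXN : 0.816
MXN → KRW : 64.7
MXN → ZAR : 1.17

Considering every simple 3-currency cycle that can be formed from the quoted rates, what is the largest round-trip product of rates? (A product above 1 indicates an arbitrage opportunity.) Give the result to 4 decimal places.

ZAR→THB→MXN→ZAR: 1.69 × 0.486 × 1.17 = 0.96097
ZAR→MXN→THB→ZAR: 0.816 × 1.92 × 0.563 = 0.88206
Maximum is ZAR→THB→MXN→ZAR at 0.9610; no arbitrage — every cycle loses value.

0.9610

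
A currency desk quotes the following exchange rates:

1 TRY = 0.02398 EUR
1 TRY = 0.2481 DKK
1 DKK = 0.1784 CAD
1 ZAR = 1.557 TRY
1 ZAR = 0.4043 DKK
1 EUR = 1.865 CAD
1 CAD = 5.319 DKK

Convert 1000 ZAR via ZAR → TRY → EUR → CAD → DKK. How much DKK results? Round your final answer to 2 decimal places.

370.38

1000 ZAR × 1.557 = 1557 TRY
1557 TRY × 0.02398 = 37.33686 EUR
37.33686 EUR × 1.865 = 69.6332439 CAD
69.6332439 CAD × 5.319 = 370.3792243041 DKK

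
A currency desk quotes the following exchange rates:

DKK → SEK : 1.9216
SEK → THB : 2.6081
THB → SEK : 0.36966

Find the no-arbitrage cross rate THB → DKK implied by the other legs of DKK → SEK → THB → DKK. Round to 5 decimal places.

0.19953

Known legs of the cycle: 1.9216 × 2.6081 = 5.01172496
For no arbitrage the full-cycle product must be 1, so the missing rate is 1 / 5.01172496 ≈ 0.1995321.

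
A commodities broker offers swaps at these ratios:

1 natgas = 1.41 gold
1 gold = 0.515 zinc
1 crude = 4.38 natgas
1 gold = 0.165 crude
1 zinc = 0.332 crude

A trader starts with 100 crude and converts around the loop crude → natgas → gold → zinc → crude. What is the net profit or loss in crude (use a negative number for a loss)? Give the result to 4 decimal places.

100 crude × 4.38 = 438 natgas
438 natgas × 1.41 = 617.58 gold
617.58 gold × 0.515 = 318.0537 zinc
318.0537 zinc × 0.332 = 105.5938284 crude
Net change: 105.5938284 − 100 = 5.5938284 crude

5.5938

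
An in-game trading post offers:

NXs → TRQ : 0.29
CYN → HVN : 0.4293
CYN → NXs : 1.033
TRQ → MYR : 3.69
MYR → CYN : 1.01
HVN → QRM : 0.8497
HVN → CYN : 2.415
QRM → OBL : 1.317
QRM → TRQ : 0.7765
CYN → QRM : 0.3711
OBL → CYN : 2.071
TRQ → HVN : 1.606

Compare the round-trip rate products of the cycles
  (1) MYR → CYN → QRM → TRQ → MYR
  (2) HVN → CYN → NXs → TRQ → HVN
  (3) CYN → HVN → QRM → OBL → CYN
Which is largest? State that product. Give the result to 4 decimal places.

1.1619

(1) 1.01 × 0.3711 × 0.7765 × 3.69 = 1.07394
(2) 2.415 × 1.033 × 0.29 × 1.606 = 1.16188
(3) 0.4293 × 0.8497 × 1.317 × 2.071 = 0.99493
Highest is cycle (2) at 1.1619 (>1, arbitrage).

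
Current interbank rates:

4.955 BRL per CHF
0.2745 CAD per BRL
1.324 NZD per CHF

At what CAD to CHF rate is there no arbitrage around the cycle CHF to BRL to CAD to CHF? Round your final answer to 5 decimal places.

0.73521

Known legs of the cycle: 4.955 × 0.2745 = 1.3601475
For no arbitrage the full-cycle product must be 1, so the missing rate is 1 / 1.3601475 ≈ 0.7352144.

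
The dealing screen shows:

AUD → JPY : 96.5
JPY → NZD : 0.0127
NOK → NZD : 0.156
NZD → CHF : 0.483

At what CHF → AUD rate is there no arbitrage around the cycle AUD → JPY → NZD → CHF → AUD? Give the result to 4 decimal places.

Known legs of the cycle: 96.5 × 0.0127 × 0.483 = 0.59194065
For no arbitrage the full-cycle product must be 1, so the missing rate is 1 / 0.59194065 ≈ 1.689359.

1.6894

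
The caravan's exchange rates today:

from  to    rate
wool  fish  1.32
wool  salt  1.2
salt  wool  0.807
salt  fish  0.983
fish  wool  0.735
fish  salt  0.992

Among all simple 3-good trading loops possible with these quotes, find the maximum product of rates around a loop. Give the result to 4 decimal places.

wool→fish→salt→wool: 1.32 × 0.992 × 0.807 = 1.05672
wool→salt→fish→wool: 1.2 × 0.983 × 0.735 = 0.86701
Maximum is wool→fish→salt→wool at 1.0567; arbitrage exists.

1.0567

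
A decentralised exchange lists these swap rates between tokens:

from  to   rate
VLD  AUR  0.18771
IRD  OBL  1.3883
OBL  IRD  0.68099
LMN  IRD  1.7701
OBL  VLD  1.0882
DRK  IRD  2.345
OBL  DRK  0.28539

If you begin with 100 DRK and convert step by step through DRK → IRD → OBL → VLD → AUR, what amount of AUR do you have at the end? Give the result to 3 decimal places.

100 DRK × 2.345 = 234.5 IRD
234.5 IRD × 1.3883 = 325.55635 OBL
325.55635 OBL × 1.0882 = 354.27042007 VLD
354.27042007 VLD × 0.18771 = 66.5001005513397 AUR

66.500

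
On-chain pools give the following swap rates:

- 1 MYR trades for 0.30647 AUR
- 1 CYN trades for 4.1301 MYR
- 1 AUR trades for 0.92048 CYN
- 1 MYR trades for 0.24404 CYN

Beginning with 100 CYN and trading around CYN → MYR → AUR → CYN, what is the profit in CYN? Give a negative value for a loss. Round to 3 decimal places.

100 CYN × 4.1301 = 413.01 MYR
413.01 MYR × 0.30647 = 126.5751747 AUR
126.5751747 AUR × 0.92048 = 116.509916807856 CYN
Net change: 116.509916807856 − 100 = 16.509916807856 CYN

16.510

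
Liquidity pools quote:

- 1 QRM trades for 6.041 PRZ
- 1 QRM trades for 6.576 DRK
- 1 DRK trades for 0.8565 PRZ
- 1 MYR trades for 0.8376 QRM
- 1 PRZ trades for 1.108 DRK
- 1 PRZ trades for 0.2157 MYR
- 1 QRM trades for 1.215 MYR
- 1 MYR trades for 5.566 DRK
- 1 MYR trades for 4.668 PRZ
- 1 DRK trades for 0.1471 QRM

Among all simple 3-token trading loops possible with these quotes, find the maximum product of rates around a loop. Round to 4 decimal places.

PRZ→MYR→QRM→PRZ: 0.2157 × 0.8376 × 6.041 = 1.09143
DRK→PRZ→MYR→DRK: 0.8565 × 0.2157 × 5.566 = 1.02830
DRK→QRM→MYR→DRK: 0.1471 × 1.215 × 5.566 = 0.99479
DRK→QRM→PRZ→DRK: 0.1471 × 6.041 × 1.108 = 0.98460
Maximum is PRZ→MYR→QRM→PRZ at 1.0914; arbitrage exists.

1.0914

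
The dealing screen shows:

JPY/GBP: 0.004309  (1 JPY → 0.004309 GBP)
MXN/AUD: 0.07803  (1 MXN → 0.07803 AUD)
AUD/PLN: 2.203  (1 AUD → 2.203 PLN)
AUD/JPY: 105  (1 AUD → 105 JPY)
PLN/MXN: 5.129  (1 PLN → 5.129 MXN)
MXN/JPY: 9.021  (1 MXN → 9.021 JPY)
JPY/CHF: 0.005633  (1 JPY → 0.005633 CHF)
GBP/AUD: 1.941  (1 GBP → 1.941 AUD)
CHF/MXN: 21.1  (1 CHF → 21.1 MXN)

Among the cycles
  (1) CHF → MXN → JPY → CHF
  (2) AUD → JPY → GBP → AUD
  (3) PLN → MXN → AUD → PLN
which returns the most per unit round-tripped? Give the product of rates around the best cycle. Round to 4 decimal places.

1.0722

(1) 21.1 × 9.021 × 0.005633 = 1.07220
(2) 105 × 0.004309 × 1.941 = 0.87820
(3) 5.129 × 0.07803 × 2.203 = 0.88168
Highest is cycle (1) at 1.0722 (>1, arbitrage).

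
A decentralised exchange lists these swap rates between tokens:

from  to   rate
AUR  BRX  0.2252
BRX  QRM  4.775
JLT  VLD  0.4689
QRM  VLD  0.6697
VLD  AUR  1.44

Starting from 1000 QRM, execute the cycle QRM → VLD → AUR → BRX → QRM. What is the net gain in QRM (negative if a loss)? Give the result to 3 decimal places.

1000 QRM × 0.6697 = 669.7 VLD
669.7 VLD × 1.44 = 964.368 AUR
964.368 AUR × 0.2252 = 217.1756736 BRX
217.1756736 BRX × 4.775 = 1037.01384144 QRM
Net change: 1037.01384144 − 1000 = 37.01384144 QRM

37.014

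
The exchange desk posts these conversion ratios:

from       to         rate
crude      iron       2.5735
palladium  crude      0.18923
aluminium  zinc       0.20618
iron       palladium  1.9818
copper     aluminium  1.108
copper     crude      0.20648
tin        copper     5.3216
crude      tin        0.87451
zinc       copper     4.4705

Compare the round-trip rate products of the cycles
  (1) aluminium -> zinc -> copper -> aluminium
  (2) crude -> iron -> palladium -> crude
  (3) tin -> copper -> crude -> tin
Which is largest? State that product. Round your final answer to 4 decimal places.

(1) 0.20618 × 4.4705 × 1.108 = 1.02127
(2) 2.5735 × 1.9818 × 0.18923 = 0.96510
(3) 5.3216 × 0.20648 × 0.87451 = 0.96092
Highest is cycle (1) at 1.0213 (>1, arbitrage).

1.0213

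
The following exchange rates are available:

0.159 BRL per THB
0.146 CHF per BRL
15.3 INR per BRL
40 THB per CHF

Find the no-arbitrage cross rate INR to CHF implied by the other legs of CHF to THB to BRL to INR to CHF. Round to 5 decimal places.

Known legs of the cycle: 40 × 0.159 × 15.3 = 97.308
For no arbitrage the full-cycle product must be 1, so the missing rate is 1 / 97.308 ≈ 0.0102766.

0.01028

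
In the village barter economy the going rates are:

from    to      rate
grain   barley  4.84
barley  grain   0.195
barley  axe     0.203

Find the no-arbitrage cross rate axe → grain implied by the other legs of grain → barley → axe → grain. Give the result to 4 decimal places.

Known legs of the cycle: 4.84 × 0.203 = 0.98252
For no arbitrage the full-cycle product must be 1, so the missing rate is 1 / 0.98252 ≈ 1.017791.

1.0178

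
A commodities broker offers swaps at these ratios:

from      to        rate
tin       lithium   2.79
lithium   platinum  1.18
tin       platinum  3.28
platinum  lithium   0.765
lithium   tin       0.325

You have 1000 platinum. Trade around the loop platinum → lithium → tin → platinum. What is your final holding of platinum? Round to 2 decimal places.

1000 platinum × 0.765 = 765 lithium
765 lithium × 0.325 = 248.625 tin
248.625 tin × 3.28 = 815.49 platinum

815.49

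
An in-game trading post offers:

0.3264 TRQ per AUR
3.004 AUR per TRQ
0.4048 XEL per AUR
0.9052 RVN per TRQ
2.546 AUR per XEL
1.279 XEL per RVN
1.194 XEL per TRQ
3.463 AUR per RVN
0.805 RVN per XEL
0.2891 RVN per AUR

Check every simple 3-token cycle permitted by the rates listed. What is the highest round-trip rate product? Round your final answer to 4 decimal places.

1.1285

XEL→RVN→AUR→XEL: 0.805 × 3.463 × 0.4048 = 1.12847
TRQ→RVN→AUR→TRQ: 0.9052 × 3.463 × 0.3264 = 1.02317
XEL→AUR→TRQ→XEL: 2.546 × 0.3264 × 1.194 = 0.99223
XEL→AUR→RVN→XEL: 2.546 × 0.2891 × 1.279 = 0.94141
Maximum is XEL→RVN→AUR→XEL at 1.1285; arbitrage exists.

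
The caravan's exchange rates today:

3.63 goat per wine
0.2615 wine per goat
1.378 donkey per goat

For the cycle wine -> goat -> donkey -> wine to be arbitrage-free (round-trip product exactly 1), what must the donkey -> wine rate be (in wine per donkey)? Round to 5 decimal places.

Known legs of the cycle: 3.63 × 1.378 = 5.00214
For no arbitrage the full-cycle product must be 1, so the missing rate is 1 / 5.00214 ≈ 0.1999144.

0.19991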